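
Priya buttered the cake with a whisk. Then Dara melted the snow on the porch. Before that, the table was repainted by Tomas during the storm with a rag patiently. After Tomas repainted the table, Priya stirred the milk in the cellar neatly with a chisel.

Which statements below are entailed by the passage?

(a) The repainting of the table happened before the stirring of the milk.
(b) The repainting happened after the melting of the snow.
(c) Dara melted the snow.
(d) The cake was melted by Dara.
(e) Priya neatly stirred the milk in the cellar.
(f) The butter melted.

(a), (c), (e)

(a) Entailed — the narrative places the repainting before the stirring.
(b) Not entailed — the narrative places the repainting before the melting, not after.
(c) Entailed — dropping 'on the porch' leaves a sub-description the original still satisfies.
(d) Not entailed — Dara melted the snow, not the cake; the cake belongs to the buttering event.
(e) Entailed — this follows by dropping conjuncts from the stirring event's description.
(f) Not entailed — the snow is what melted, not the butter.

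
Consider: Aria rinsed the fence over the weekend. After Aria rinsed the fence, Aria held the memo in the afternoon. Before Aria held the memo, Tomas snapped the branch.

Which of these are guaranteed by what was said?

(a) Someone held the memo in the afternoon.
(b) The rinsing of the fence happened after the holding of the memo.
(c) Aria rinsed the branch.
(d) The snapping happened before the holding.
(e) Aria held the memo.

(a), (d), (e)

(a) Entailed — every conjunct here is already in the original holding event.
(b) Not entailed — the narrative places the rinsing before the holding, not after.
(c) Not entailed — Aria rinsed the fence, not the branch; the branch belongs to the snapping event.
(d) Entailed — the narrative places the snapping before the holding.
(e) Entailed — this follows by dropping conjuncts from the holding event's description.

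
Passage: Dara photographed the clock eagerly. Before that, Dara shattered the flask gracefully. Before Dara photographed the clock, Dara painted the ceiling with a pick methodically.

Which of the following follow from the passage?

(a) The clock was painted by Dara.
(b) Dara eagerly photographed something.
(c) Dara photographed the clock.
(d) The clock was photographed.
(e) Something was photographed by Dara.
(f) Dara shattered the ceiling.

(b), (c), (d), (e)

(a) Not entailed — Dara painted the ceiling, not the clock; the clock belongs to the photographing event.
(b) Entailed — this follows by dropping conjuncts from the photographing event's description.
(c) Entailed — every conjunct here is already in the original photographing event.
(d) Entailed — dropping 'eagerly' and generalizing the agent leaves a sub-description the original still satisfies.
(e) Entailed — dropping 'eagerly' and generalizing the patient leaves a sub-description the original still satisfies.
(f) Not entailed — Dara shattered the flask, not the ceiling; the ceiling belongs to the painting event.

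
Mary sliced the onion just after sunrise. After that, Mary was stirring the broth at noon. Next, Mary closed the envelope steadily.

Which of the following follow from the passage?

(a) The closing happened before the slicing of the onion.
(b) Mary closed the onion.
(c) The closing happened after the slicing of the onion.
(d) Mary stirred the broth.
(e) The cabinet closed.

(a) Not entailed — the narrative places the slicing before the closing, not after.
(b) Not entailed — Mary closed the envelope, not the onion; the onion belongs to the slicing event.
(c) Entailed — the narrative places the slicing before the closing.
(d) Entailed — 'stir' is an activity; 'was stirring' entails that some stirring happened, so 'stirred' holds.
(e) Not entailed — the envelope is what closed, not the cabinet.

(c), (d)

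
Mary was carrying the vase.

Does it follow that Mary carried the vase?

yes

'carry' is atelic; if Mary was carrying the vase, then Mary carried the vase (for some time).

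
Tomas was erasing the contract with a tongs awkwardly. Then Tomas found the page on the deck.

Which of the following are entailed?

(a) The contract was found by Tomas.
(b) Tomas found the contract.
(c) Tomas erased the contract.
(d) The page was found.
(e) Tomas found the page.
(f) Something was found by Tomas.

(a) Not entailed — Tomas found the page, not the contract; the contract belongs to the erasing event.
(b) Not entailed — Tomas found the page, not the contract; the contract belongs to the erasing event.
(c) Not entailed — 'was erasing' is progressive on an accomplishment; it does not entail the completed 'erased'.
(d) Entailed — the original entails any weakening of itself; this just drops 'on the deck' and generalizes the agent.
(e) Entailed — dropping 'on the deck' leaves a sub-description the original still satisfies.
(f) Entailed — every conjunct here is already in the original finding event.

(d), (e), (f)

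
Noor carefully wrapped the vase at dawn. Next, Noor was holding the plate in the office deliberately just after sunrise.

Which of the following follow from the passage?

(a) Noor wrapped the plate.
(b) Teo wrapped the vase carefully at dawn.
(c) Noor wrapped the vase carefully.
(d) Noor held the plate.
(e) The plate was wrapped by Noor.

(a) Not entailed — Noor wrapped the vase, not the plate; the plate belongs to the holding event.
(b) Not entailed — the passage has Noor wrapping the vase, not Teo.
(c) Entailed — dropping 'at dawn' leaves a sub-description the original still satisfies.
(d) Entailed — 'hold' is an activity; 'was holding' entails that some holding happened, so 'held' holds.
(e) Not entailed — Noor wrapped the vase, not the plate; the plate belongs to the holding event.

(c), (d)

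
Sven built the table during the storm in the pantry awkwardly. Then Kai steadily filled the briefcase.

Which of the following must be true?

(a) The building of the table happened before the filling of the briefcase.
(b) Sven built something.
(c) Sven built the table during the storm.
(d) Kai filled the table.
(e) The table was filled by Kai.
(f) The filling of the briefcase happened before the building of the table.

(a) Entailed — the narrative places the building before the filling.
(b) Entailed — the original entails any weakening of itself; this just drops 'during the storm', 'in the pantry', 'awkwardly' and generalizes the patient.
(c) Entailed — every conjunct here is already in the original building event.
(d) Not entailed — Kai filled the briefcase, not the table; the table belongs to the building event.
(e) Not entailed — Kai filled the briefcase, not the table; the table belongs to the building event.
(f) Not entailed — the narrative places the building before the filling, not after.

(a), (b), (c)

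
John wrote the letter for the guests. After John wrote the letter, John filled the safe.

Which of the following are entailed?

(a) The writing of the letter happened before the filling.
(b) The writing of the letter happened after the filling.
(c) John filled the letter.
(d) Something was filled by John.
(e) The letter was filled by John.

(a) Entailed — the narrative places the writing before the filling.
(b) Not entailed — the narrative places the writing before the filling, not after.
(c) Not entailed — John filled the safe, not the letter; the letter belongs to the writing event.
(d) Entailed — this follows by dropping conjuncts from the filling event's description.
(e) Not entailed — John filled the safe, not the letter; the letter belongs to the writing event.

(a), (d)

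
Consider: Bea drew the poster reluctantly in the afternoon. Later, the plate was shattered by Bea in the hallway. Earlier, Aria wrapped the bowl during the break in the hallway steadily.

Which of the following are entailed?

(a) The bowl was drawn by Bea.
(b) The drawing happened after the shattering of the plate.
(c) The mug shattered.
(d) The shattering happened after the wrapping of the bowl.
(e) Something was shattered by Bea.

(d), (e)

(a) Not entailed — Bea drew the poster, not the bowl; the bowl belongs to the wrapping event.
(b) Not entailed — the narrative places the drawing before the shattering, not after.
(c) Not entailed — the plate is what shattered, not the mug.
(d) Entailed — the narrative places the wrapping before the shattering.
(e) Entailed — every conjunct here is already in the original shattering event.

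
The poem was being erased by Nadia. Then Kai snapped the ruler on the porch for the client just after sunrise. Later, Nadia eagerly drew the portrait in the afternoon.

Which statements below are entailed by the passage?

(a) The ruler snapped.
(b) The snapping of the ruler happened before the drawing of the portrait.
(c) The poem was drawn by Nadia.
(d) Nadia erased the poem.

(a) Entailed — 'Kai snapped the ruler' is causative; it entails the inchoative 'the ruler snapped'.
(b) Entailed — the narrative places the snapping before the drawing.
(c) Not entailed — Nadia drew the portrait, not the poem; the poem belongs to the erasing event.
(d) Not entailed — 'was erasing' is progressive on an accomplishment; it does not entail the completed 'erased'.

(a), (b)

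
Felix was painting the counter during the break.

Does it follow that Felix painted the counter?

no

'was painting' is progressive; for an accomplishment like 'paint the counter', it doesn't entail completion.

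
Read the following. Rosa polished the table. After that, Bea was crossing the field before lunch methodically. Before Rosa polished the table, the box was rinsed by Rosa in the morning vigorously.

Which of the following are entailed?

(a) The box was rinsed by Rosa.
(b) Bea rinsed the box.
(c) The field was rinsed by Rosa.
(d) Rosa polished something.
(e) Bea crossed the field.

(a) Entailed — the original entails any weakening of itself; this just drops 'vigorously', 'in the morning'.
(b) Not entailed — the passage has Rosa rinsing the box, not Bea.
(c) Not entailed — Rosa rinsed the box, not the field; the field belongs to the crossing event.
(d) Entailed — this follows by dropping conjuncts from the polishing event's description.
(e) Not entailed — 'was crossing' is progressive on an accomplishment; it does not entail the completed 'crossed'.

(a), (d)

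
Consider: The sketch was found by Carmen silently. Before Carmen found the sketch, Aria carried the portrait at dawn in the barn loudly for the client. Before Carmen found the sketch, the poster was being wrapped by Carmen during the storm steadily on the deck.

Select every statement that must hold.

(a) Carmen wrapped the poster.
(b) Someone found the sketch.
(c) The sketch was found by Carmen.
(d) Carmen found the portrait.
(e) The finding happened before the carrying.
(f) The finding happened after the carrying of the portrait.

(b), (c), (f)

(a) Not entailed — 'was wrapping' is progressive on an accomplishment; it does not entail the completed 'wrapped'.
(b) Entailed — this follows by dropping conjuncts from the finding event's description.
(c) Entailed — every conjunct here is already in the original finding event.
(d) Not entailed — Carmen found the sketch, not the portrait; the portrait belongs to the carrying event.
(e) Not entailed — the narrative places the carrying before the finding, not after.
(f) Entailed — the narrative places the carrying before the finding.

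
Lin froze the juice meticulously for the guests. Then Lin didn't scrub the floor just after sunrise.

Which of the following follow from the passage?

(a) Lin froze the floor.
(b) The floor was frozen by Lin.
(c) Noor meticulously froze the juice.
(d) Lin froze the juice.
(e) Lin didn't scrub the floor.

(a) Not entailed — Lin froze the juice, not the floor; the floor belongs to the scrubbing event.
(b) Not entailed — Lin froze the juice, not the floor; the floor belongs to the scrubbing event.
(c) Not entailed — the passage has Lin freezing the juice, not Noor.
(d) Entailed — dropping 'meticulously', 'for the guests' leaves a sub-description the original still satisfies.
(e) Not entailed — dropping 'just after sunrise' under negation is not valid — the original leaves open that Lin scrubbed the floor some other way.

(d)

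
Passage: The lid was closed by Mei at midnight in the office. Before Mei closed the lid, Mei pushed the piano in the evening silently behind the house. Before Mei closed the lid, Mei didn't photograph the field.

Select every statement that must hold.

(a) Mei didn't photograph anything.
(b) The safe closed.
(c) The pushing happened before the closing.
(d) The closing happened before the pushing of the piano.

(c)

(a) Not entailed — the original only denies this specific event; Mei may have photographed something else.
(b) Not entailed — the lid is what closed, not the safe.
(c) Entailed — the narrative places the pushing before the closing.
(d) Not entailed — the narrative places the pushing before the closing, not after.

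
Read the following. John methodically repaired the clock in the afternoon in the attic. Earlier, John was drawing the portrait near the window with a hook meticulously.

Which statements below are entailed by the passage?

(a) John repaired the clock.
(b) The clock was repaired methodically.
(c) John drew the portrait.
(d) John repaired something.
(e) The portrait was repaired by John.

(a) Entailed — every conjunct here is already in the original repairing event.
(b) Entailed — the original entails any weakening of itself; this just drops 'in the afternoon', 'in the attic' and generalizes the agent.
(c) Not entailed — 'was drawing' is progressive on an accomplishment; it does not entail the completed 'drew'.
(d) Entailed — every conjunct here is already in the original repairing event.
(e) Not entailed — John repaired the clock, not the portrait; the portrait belongs to the drawing event.

(a), (b), (d)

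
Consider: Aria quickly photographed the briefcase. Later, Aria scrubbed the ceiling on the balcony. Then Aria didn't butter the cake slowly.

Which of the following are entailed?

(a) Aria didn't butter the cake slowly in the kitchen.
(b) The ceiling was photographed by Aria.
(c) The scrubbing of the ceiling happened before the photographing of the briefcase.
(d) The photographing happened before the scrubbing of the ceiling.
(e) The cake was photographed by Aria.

(a) Entailed — under negation, adding a further restriction is entailed: if no such buttering event occurred, none occurred in the kitchen either.
(b) Not entailed — Aria photographed the briefcase, not the ceiling; the ceiling belongs to the scrubbing event.
(c) Not entailed — the narrative places the photographing before the scrubbing, not after.
(d) Entailed — the narrative places the photographing before the scrubbing.
(e) Not entailed — Aria photographed the briefcase, not the cake; the cake belongs to the buttering event.

(a), (d)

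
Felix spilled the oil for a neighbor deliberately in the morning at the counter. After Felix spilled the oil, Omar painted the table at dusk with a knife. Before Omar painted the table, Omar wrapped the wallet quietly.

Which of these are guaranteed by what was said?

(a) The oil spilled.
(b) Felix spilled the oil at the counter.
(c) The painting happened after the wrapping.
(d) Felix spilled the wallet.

(a) Entailed — 'Felix spilled the oil' is causative; it entails the inchoative 'the oil spilled'.
(b) Entailed — the original entails any weakening of itself; this just drops 'deliberately', 'in the morning', 'for a neighbor'.
(c) Entailed — the narrative places the wrapping before the painting.
(d) Not entailed — Felix spilled the oil, not the wallet; the wallet belongs to the wrapping event.

(a), (b), (c)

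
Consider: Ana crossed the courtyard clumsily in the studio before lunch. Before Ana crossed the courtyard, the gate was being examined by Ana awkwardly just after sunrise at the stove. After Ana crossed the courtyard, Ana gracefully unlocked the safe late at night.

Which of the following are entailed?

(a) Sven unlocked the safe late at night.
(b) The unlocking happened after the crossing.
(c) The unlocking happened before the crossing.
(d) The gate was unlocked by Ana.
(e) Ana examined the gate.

(b), (e)

(a) Not entailed — the passage has Ana unlocking the safe, not Sven.
(b) Entailed — the narrative places the crossing before the unlocking.
(c) Not entailed — the narrative places the crossing before the unlocking, not after.
(d) Not entailed — Ana unlocked the safe, not the gate; the gate belongs to the examining event.
(e) Entailed — 'examine' is an activity; 'was examining' entails that some examining happened, so 'examined' holds.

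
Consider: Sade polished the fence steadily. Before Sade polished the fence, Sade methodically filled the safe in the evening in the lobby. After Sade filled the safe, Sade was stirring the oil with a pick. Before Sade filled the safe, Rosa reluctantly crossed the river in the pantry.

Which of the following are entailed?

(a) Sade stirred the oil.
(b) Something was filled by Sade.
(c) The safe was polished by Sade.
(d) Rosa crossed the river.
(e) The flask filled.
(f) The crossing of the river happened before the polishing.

(a), (b), (d), (f)

(a) Entailed — 'stir' is an activity; 'was stirring' entails that some stirring happened, so 'stirred' holds.
(b) Entailed — the original entails any weakening of itself; this just drops 'in the lobby', 'methodically', 'in the evening' and generalizes the patient.
(c) Not entailed — Sade polished the fence, not the safe; the safe belongs to the filling event.
(d) Entailed — this follows by dropping conjuncts from the crossing event's description.
(e) Not entailed — the safe is what filled, not the flask.
(f) Entailed — the narrative places the crossing before the polishing.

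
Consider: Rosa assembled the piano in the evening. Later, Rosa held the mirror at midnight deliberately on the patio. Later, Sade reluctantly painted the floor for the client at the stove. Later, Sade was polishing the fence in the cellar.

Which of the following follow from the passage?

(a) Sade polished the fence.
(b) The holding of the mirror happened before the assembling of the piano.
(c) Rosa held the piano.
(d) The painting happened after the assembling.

(a), (d)

(a) Entailed — 'polish' is an activity; 'was polishing' entails that some polishing happened, so 'polished' holds.
(b) Not entailed — the narrative places the assembling before the holding, not after.
(c) Not entailed — Rosa held the mirror, not the piano; the piano belongs to the assembling event.
(d) Entailed — the narrative places the assembling before the painting.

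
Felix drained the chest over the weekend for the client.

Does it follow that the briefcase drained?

Nothing is said about any briefcase; only the chest is affected.

no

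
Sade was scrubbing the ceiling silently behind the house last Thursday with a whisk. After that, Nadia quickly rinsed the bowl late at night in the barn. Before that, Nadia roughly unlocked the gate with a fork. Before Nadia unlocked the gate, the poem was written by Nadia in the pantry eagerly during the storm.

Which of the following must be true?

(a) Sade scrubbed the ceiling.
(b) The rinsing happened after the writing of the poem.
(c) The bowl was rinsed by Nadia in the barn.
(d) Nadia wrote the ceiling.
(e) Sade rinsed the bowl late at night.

(a), (b), (c)

(a) Entailed — 'scrub' is an activity; 'was scrubbing' entails that some scrubbing happened, so 'scrubbed' holds.
(b) Entailed — the narrative places the writing before the rinsing.
(c) Entailed — this follows by dropping conjuncts from the rinsing event's description.
(d) Not entailed — Nadia wrote the poem, not the ceiling; the ceiling belongs to the scrubbing event.
(e) Not entailed — the passage has Nadia rinsing the bowl, not Sade.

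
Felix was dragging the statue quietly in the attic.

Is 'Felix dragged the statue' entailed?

yes

'drag' is atelic; if Felix was dragging the statue, then Felix dragged the statue (for some time).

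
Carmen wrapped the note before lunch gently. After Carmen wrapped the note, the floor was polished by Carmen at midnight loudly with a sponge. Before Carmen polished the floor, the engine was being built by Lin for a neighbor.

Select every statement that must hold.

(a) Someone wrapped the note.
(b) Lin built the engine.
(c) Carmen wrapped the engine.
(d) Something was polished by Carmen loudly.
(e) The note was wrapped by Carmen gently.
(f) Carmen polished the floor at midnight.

(a), (d), (e), (f)

(a) Entailed — the original entails any weakening of itself; this just drops 'gently', 'before lunch' and generalizes the agent.
(b) Not entailed — 'was building' is progressive on an accomplishment; it does not entail the completed 'built'.
(c) Not entailed — Carmen wrapped the note, not the engine; the engine belongs to the building event.
(d) Entailed — this follows by dropping conjuncts from the polishing event's description.
(e) Entailed — dropping 'before lunch' leaves a sub-description the original still satisfies.
(f) Entailed — every conjunct here is already in the original polishing event.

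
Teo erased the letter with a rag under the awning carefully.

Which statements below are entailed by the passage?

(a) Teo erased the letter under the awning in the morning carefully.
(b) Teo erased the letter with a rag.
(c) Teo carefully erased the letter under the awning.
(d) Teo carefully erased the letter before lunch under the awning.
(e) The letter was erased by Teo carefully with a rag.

(a) Not entailed — 'in the morning' adds information not in the original event.
(b) Entailed — this follows by dropping conjuncts from the erasing event's description.
(c) Entailed — every conjunct here is already in the original erasing event.
(d) Not entailed — 'before lunch' adds information not in the original event.
(e) Entailed — the original entails any weakening of itself; this just drops 'under the awning'.

(b), (c), (e)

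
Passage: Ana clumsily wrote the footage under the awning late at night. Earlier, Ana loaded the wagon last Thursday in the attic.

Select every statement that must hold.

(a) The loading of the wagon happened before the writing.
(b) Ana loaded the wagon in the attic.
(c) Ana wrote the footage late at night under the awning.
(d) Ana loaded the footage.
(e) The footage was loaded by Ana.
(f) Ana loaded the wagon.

(a) Entailed — the narrative places the loading before the writing.
(b) Entailed — the original entails any weakening of itself; this just drops 'last Thursday'.
(c) Entailed — dropping 'clumsily' leaves a sub-description the original still satisfies.
(d) Not entailed — Ana loaded the wagon, not the footage; the footage belongs to the writing event.
(e) Not entailed — Ana loaded the wagon, not the footage; the footage belongs to the writing event.
(f) Entailed — the original entails any weakening of itself; this just drops 'last Thursday', 'in the attic'.

(a), (b), (c), (f)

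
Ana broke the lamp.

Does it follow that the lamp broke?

yes

'Ana broke the lamp' is the causative; it entails the inchoative 'the lamp broke'.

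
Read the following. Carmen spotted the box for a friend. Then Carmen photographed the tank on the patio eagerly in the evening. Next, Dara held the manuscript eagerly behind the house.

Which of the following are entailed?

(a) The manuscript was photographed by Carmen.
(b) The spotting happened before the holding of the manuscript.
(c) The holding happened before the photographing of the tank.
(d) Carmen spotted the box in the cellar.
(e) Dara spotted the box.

(a) Not entailed — Carmen photographed the tank, not the manuscript; the manuscript belongs to the holding event.
(b) Entailed — the narrative places the spotting before the holding.
(c) Not entailed — the narrative places the photographing before the holding, not after.
(d) Not entailed — 'in the cellar' adds information not in the original event.
(e) Not entailed — the passage has Carmen spotting the box, not Dara.

(b)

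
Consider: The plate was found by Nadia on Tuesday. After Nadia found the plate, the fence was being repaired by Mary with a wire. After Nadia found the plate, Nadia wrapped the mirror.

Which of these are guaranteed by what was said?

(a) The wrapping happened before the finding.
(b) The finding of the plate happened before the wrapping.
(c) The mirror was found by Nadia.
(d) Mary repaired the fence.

(a) Not entailed — the narrative places the finding before the wrapping, not after.
(b) Entailed — the narrative places the finding before the wrapping.
(c) Not entailed — Nadia found the plate, not the mirror; the mirror belongs to the wrapping event.
(d) Not entailed — 'was repairing' is progressive on an accomplishment; it does not entail the completed 'repaired'.

(b)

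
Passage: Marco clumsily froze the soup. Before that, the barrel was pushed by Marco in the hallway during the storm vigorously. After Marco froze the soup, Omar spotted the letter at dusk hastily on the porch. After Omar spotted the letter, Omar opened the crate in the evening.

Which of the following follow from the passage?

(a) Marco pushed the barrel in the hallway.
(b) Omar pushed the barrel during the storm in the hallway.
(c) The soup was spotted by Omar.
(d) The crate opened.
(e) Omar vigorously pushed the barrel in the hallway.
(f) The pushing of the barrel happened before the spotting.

(a), (d), (f)

(a) Entailed — the original entails any weakening of itself; this just drops 'during the storm', 'vigorously'.
(b) Not entailed — the passage has Marco pushing the barrel, not Omar.
(c) Not entailed — Omar spotted the letter, not the soup; the soup belongs to the freezing event.
(d) Entailed — 'Omar opened the crate' is causative; it entails the inchoative 'the crate opened'.
(e) Not entailed — the passage has Marco pushing the barrel, not Omar.
(f) Entailed — the narrative places the pushing before the spotting.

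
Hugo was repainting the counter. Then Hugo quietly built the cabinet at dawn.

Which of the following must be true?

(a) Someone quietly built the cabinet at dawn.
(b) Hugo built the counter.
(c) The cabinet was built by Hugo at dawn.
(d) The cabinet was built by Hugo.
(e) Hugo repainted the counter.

(a), (c), (d)

(a) Entailed — this follows by dropping conjuncts from the building event's description.
(b) Not entailed — Hugo built the cabinet, not the counter; the counter belongs to the repainting event.
(c) Entailed — dropping 'quietly' leaves a sub-description the original still satisfies.
(d) Entailed — this follows by dropping conjuncts from the building event's description.
(e) Not entailed — 'was repainting' is progressive on an accomplishment; it does not entail the completed 'repainted'.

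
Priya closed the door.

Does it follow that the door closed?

yes

'Priya closed the door' is the causative; it entails the inchoative 'the door closed'.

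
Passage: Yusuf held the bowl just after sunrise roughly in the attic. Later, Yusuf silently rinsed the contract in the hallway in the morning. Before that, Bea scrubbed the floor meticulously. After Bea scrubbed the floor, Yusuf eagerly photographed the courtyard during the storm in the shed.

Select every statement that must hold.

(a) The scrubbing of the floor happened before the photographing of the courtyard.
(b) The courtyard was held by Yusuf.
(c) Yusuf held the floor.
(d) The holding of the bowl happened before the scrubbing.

(a)

(a) Entailed — the narrative places the scrubbing before the photographing.
(b) Not entailed — Yusuf held the bowl, not the courtyard; the courtyard belongs to the photographing event.
(c) Not entailed — Yusuf held the bowl, not the floor; the floor belongs to the scrubbing event.
(d) Not entailed — the narrative doesn't order the holding relative to the scrubbing.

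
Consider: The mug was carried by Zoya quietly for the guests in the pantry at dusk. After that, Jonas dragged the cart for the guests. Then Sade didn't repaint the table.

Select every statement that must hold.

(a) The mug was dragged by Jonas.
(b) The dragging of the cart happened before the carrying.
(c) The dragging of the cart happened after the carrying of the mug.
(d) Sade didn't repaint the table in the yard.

(c), (d)

(a) Not entailed — Jonas dragged the cart, not the mug; the mug belongs to the carrying event.
(b) Not entailed — the narrative places the carrying before the dragging, not after.
(c) Entailed — the narrative places the carrying before the dragging.
(d) Entailed — under negation, adding a further restriction is entailed: if no such repainting event occurred, none occurred in the yard either.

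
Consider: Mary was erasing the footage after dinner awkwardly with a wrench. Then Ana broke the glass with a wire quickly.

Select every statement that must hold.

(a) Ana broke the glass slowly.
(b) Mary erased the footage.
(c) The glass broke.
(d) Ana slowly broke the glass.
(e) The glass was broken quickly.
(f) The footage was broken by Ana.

(c), (e)

(a) Not entailed — 'slowly' adds a manner not in (and inconsistent with) the original.
(b) Not entailed — 'was erasing' is progressive on an accomplishment; it does not entail the completed 'erased'.
(c) Entailed — 'Ana broke the glass' is causative; it entails the inchoative 'the glass broke'.
(d) Not entailed — 'slowly' adds a manner not in (and inconsistent with) the original.
(e) Entailed — every conjunct here is already in the original breaking event.
(f) Not entailed — Ana broke the glass, not the footage; the footage belongs to the erasing event.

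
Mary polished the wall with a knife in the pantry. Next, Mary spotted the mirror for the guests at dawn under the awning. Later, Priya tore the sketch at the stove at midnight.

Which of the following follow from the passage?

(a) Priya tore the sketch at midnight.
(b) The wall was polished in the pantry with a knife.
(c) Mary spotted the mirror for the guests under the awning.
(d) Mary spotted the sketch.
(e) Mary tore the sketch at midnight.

(a) Entailed — every conjunct here is already in the original tearing event.
(b) Entailed — this follows by dropping conjuncts from the polishing event's description.
(c) Entailed — every conjunct here is already in the original spotting event.
(d) Not entailed — Mary spotted the mirror, not the sketch; the sketch belongs to the tearing event.
(e) Not entailed — the passage has Priya tearing the sketch, not Mary.

(a), (b), (c)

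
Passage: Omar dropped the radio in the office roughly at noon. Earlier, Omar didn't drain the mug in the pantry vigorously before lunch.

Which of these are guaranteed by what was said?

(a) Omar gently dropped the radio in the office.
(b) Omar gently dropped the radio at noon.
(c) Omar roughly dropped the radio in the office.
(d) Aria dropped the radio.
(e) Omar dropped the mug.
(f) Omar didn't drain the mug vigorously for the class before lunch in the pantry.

(c), (f)

(a) Not entailed — 'gently' adds a manner not in (and inconsistent with) the original.
(b) Not entailed — 'gently' adds a manner not in (and inconsistent with) the original.
(c) Entailed — the original entails any weakening of itself; this just drops 'at noon'.
(d) Not entailed — the passage has Omar dropping the radio, not Aria.
(e) Not entailed — Omar dropped the radio, not the mug; the mug belongs to the draining event.
(f) Entailed — under negation, adding a further restriction is entailed: if no such draining event occurred, none occurred for the class either.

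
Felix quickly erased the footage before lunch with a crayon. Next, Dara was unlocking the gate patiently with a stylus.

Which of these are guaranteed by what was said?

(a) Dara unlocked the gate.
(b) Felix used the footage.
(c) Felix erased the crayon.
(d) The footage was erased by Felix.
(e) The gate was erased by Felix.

(d)

(a) Not entailed — 'was unlocking' is progressive on an accomplishment; it does not entail the completed 'unlocked'.
(b) Not entailed — the footage is the patient, not an instrument — Felix used a crayon.
(c) Not entailed — the crayon is the instrument, not what was erased.
(d) Entailed — dropping 'quickly', 'with a crayon', 'before lunch' leaves a sub-description the original still satisfies.
(e) Not entailed — Felix erased the footage, not the gate; the gate belongs to the unlocking event.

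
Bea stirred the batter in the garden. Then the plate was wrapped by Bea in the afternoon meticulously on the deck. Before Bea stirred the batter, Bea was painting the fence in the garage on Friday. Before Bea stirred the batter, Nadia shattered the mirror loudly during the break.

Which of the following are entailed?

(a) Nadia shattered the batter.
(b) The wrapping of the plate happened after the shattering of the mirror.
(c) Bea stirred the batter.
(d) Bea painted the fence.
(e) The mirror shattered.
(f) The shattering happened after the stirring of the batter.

(b), (c), (e)

(a) Not entailed — Nadia shattered the mirror, not the batter; the batter belongs to the stirring event.
(b) Entailed — the narrative places the shattering before the wrapping.
(c) Entailed — this follows by dropping conjuncts from the stirring event's description.
(d) Not entailed — 'was painting' is progressive on an accomplishment; it does not entail the completed 'painted'.
(e) Entailed — 'Nadia shattered the mirror' is causative; it entails the inchoative 'the mirror shattered'.
(f) Not entailed — the narrative places the shattering before the stirring, not after.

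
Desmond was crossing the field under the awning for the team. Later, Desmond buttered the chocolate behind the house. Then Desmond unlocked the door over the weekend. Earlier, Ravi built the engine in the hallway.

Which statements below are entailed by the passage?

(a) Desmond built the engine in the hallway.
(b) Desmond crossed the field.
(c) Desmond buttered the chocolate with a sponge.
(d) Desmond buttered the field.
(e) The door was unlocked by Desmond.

(e)

(a) Not entailed — the passage has Ravi building the engine, not Desmond.
(b) Not entailed — 'was crossing' is progressive on an accomplishment; it does not entail the completed 'crossed'.
(c) Not entailed — 'with a sponge' adds information not in the original event.
(d) Not entailed — Desmond buttered the chocolate, not the field; the field belongs to the crossing event.
(e) Entailed — dropping 'over the weekend' leaves a sub-description the original still satisfies.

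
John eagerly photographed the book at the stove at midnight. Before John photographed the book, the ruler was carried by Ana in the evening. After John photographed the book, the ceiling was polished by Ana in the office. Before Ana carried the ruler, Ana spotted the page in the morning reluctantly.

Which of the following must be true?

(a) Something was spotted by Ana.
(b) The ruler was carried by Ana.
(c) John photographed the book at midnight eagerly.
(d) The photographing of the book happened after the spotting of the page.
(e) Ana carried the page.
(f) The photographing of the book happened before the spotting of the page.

(a), (b), (c), (d)

(a) Entailed — every conjunct here is already in the original spotting event.
(b) Entailed — this follows by dropping conjuncts from the carrying event's description.
(c) Entailed — this follows by dropping conjuncts from the photographing event's description.
(d) Entailed — the narrative places the spotting before the photographing.
(e) Not entailed — Ana carried the ruler, not the page; the page belongs to the spotting event.
(f) Not entailed — the narrative places the spotting before the photographing, not after.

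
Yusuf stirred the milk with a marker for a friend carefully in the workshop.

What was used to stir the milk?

a marker

'with a marker' marks the instrument of the stirring event.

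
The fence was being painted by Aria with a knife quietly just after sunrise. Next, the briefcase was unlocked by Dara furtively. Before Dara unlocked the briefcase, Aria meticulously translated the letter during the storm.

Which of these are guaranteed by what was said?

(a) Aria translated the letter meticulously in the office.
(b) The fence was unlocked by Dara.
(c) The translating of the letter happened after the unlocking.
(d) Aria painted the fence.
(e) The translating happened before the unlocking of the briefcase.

(a) Not entailed — 'in the office' adds information not in the original event.
(b) Not entailed — Dara unlocked the briefcase, not the fence; the fence belongs to the painting event.
(c) Not entailed — the narrative places the translating before the unlocking, not after.
(d) Not entailed — 'was painting' is progressive on an accomplishment; it does not entail the completed 'painted'.
(e) Entailed — the narrative places the translating before the unlocking.

(e)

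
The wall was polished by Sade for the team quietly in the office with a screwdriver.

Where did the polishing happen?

'in the office' marks the location of the polishing event.

in the office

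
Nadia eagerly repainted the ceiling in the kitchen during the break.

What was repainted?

'the ceiling' marks the patient of the repainting event.

the ceiling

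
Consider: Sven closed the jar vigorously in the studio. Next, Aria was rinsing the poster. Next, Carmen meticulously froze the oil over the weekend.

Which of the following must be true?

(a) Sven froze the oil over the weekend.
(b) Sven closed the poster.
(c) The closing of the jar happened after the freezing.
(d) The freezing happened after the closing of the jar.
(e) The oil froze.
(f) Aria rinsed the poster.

(a) Not entailed — the passage has Carmen freezing the oil, not Sven.
(b) Not entailed — Sven closed the jar, not the poster; the poster belongs to the rinsing event.
(c) Not entailed — the narrative places the closing before the freezing, not after.
(d) Entailed — the narrative places the closing before the freezing.
(e) Entailed — 'Carmen froze the oil' is causative; it entails the inchoative 'the oil froze'.
(f) Entailed — 'rinse' is an activity; 'was rinsing' entails that some rinsing happened, so 'rinsed' holds.

(d), (e), (f)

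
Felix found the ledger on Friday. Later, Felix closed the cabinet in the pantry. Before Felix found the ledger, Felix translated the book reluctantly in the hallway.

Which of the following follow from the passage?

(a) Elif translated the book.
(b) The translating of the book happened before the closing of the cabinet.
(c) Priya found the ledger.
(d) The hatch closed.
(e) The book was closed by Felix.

(a) Not entailed — the passage has Felix translating the book, not Elif.
(b) Entailed — the narrative places the translating before the closing.
(c) Not entailed — the passage has Felix finding the ledger, not Priya.
(d) Not entailed — the cabinet is what closed, not the hatch.
(e) Not entailed — Felix closed the cabinet, not the book; the book belongs to the translating event.

(b)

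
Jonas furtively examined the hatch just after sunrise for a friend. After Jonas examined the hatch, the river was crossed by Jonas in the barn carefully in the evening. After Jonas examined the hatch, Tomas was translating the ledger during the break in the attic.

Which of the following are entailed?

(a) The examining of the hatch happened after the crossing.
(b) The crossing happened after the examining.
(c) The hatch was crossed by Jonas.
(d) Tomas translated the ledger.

(b)

(a) Not entailed — the narrative places the examining before the crossing, not after.
(b) Entailed — the narrative places the examining before the crossing.
(c) Not entailed — Jonas crossed the river, not the hatch; the hatch belongs to the examining event.
(d) Not entailed — 'was translating' is progressive on an accomplishment; it does not entail the completed 'translated'.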